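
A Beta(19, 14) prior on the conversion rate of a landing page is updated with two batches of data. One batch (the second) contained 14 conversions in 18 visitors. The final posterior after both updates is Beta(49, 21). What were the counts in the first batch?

Sequential conjugate updates are equivalent to a single update on the pooled data, so total successes = posterior α − prior α and total failures = posterior β − prior β.
Total across both batches: 49−19=30 conversions, 21−14=7 bounces.
Subtract the second batch: 30−14=16 conversions and 7−4=3 bounces.

16 conversions and 3 bounces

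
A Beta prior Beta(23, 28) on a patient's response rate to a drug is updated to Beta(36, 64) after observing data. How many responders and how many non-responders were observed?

13 responders and 36 non-responders

A Beta(α, β) prior with s successes and f failures in binomial data gives a Beta(α+s, β+f) posterior.
So s = 36 − 23 = 13 and f = 64 − 28 = 36.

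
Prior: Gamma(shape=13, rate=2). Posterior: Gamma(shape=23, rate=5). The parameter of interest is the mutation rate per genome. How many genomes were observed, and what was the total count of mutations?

Gamma–Poisson conjugacy: posterior shape = α + Σxᵢ, posterior rate = β + n.
Matching: Σxᵢ = 23 − 13 = 10 and n = 5 − 2 = 3.

n = 3 genomes with total 10 mutations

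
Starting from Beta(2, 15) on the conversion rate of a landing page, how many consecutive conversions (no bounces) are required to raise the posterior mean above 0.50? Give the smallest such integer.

After k conversions and 0 bounces the posterior is Beta(2+k, 15), with mean (2+k)/(2+15+k).
Set (2+k)/(17+k) > 0.50 and solve: k > (0.50·17 − 2)/(1 − 0.50) = 13.000.
The smallest integer exceeding 13.000 is 14, and checking k=14: (16)/(31) = 0.5161 > 0.50.

k = 14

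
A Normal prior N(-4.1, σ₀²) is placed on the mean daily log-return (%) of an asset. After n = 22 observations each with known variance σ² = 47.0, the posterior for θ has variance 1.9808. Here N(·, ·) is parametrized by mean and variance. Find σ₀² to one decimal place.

For the Normal–Normal model with known σ², precisions add: τ_n = τ₀ + n/σ².
So 1/σ₀² = 1/1.9808 − 22/47.0 = 0.504847 − 0.468085 = 0.036762.
Hence σ₀² = 1/0.036762 ≈ 27.2.

σ₀² = 27.2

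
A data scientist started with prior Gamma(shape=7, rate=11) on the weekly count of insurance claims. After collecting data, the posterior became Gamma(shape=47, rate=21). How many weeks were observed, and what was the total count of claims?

n = 10 weeks with total 40 claims

Gamma–Poisson conjugacy: posterior shape = α + Σxᵢ, posterior rate = β + n.
Matching: Σxᵢ = 47 − 7 = 40 and n = 21 − 11 = 10.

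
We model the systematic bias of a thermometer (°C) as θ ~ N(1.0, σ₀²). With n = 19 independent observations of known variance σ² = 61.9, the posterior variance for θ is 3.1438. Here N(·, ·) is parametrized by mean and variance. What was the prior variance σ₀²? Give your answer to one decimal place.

Posterior precision equals prior precision plus data precision: 1/σ_n² = 1/σ₀² + n/σ².
So 1/σ₀² = 1/3.1438 − 19/61.9 = 0.318086 − 0.306947 = 0.011139.
Hence σ₀² = 1/0.011139 ≈ 89.8.

σ₀² = 89.8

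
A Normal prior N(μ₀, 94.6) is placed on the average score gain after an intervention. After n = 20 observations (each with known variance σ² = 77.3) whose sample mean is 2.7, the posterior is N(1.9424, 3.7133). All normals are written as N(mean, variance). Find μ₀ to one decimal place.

μ₀ = -16.6

With known observation variance, the Normal–Normal posterior has precision τ_n = τ₀ + n/σ² and mean μ_n = (τ₀μ₀ + (n/σ²)x̄)/τ_n.
Here τ₀ = 1/94.6 = 0.010571 and τ_data = 20/77.3 = 0.258732, so τ_n = 0.269303.
Rearranging for μ₀: μ₀ = (μ_n·τ_n − τ_data·x̄)/τ₀ = (1.9424·0.269303 − 0.258732·2.7) / 0.010571 = -0.175482/0.010571 ≈ -16.6.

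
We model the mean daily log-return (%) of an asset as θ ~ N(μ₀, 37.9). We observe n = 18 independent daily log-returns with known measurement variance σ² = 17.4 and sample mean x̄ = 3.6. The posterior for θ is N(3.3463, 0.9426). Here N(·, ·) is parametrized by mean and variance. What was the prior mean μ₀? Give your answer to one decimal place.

The posterior mean is a precision-weighted average: μ_n = (τ₀μ₀ + τ_data·x̄)/(τ₀+τ_data), with τ₀=1/σ₀² and τ_data=n/σ².
Here τ₀ = 1/37.9 = 0.026385 and τ_data = 18/17.4 = 1.034483, so τ_n = 1.060868.
Rearranging for μ₀: μ₀ = (μ_n·τ_n − τ_data·x̄)/τ₀ = (3.3463·1.060868 − 1.034483·3.6) / 0.026385 = -0.174156/0.026385 ≈ -6.6.

μ₀ = -6.6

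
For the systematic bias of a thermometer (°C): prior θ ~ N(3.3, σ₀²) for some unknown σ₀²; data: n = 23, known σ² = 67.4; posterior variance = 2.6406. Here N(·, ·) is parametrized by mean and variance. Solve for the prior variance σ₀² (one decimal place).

σ₀² = 26.7

Posterior precision equals prior precision plus data precision: 1/σ_n² = 1/σ₀² + n/σ².
So 1/σ₀² = 1/2.6406 − 23/67.4 = 0.378702 − 0.341246 = 0.037456.
Hence σ₀² = 1/0.037456 ≈ 26.7.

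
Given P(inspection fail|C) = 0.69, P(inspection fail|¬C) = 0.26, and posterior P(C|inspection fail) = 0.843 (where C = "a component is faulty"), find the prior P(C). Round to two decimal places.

Bayes' rule in odds form gives O(C|E) = O(C)·[P(E|C)/P(E|¬C)], hence O(C) = O(C|E)/LR.
Posterior odds = 0.843/(1−0.843) = 5.3694. LR = 0.69/0.26 = 2.6538.
Prior odds = 5.3694/2.6538 = 2.0233, so P(C) = 2.0233/(1+2.0233) ≈ 0.67.

P(C) = 0.67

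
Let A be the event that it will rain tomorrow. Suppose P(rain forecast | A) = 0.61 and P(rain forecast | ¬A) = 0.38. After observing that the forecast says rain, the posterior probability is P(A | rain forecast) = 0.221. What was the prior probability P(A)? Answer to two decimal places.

P(A) = 0.15

In odds form, posterior odds = prior odds × likelihood ratio, so prior odds = posterior odds ÷ LR.
Posterior odds = 0.221/(1−0.221) = 0.2837. LR = 0.61/0.38 = 1.6053.
Prior odds = 0.2837/1.6053 = 0.1767, so P(A) = 0.1767/(1+0.1767) ≈ 0.15.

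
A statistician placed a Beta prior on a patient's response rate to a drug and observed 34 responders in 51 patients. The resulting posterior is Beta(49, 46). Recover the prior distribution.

Beta(15, 29)

Under Beta–binomial conjugacy the posterior parameters are (α+s, β+f).
Subtract the data counts: 49−34=15, 46−17=29.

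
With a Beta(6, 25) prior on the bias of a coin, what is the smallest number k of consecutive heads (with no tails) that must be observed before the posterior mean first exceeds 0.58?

After k heads and 0 tails the posterior is Beta(6+k, 25), with mean (6+k)/(6+25+k).
Set (6+k)/(31+k) > 0.58 and solve: k > (0.58·31 − 6)/(1 − 0.58) = 28.524.
The smallest integer exceeding 28.524 is 29, and checking k=29: (35)/(60) = 0.5833 > 0.58.

k = 29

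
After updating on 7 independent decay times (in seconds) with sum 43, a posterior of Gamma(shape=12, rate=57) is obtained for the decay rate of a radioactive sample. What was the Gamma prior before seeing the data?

Gamma(shape=5, rate=14)

For an exponential likelihood with a Gamma(α, β) prior on the rate, n observations with total T give posterior Gamma(α+n, β+T).
So α = 12 − 7 = 5 and β = 57 − 43 = 14.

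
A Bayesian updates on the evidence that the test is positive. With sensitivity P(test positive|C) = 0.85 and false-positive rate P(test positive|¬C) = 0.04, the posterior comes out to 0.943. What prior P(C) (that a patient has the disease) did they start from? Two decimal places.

P(C) = 0.44

In odds form, posterior odds = prior odds × likelihood ratio, so prior odds = posterior odds ÷ LR.
Posterior odds = 0.943/(1−0.943) = 16.5439. LR = 0.85/0.04 = 21.2500.
Prior odds = 16.5439/21.2500 = 0.7785, so P(C) = 0.7785/(1+0.7785) ≈ 0.44.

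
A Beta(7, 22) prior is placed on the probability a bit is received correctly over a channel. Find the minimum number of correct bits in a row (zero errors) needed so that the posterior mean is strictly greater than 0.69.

After k correct bits and 0 errors the posterior is Beta(7+k, 22), with mean (7+k)/(7+22+k).
Set (7+k)/(29+k) > 0.69 and solve: k > (0.69·29 − 7)/(1 − 0.69) = 41.968.
The smallest integer exceeding 41.968 is 42, and checking k=42: (49)/(71) = 0.6901 > 0.69.

k = 42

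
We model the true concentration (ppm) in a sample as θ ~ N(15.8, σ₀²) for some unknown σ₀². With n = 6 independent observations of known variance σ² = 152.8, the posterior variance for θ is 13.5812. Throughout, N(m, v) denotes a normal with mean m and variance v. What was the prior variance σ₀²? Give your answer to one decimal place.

For the Normal–Normal model with known σ², precisions add: τ_n = τ₀ + n/σ².
So 1/σ₀² = 1/13.5812 − 6/152.8 = 0.073631 − 0.039267 = 0.034364.
Hence σ₀² = 1/0.034364 ≈ 29.1.

σ₀² = 29.1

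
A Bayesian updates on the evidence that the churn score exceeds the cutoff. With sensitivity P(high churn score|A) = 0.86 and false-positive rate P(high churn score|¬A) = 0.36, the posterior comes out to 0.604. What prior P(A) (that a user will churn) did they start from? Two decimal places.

Bayes' rule in odds form gives O(A|E) = O(A)·[P(E|A)/P(E|¬A)], hence O(A) = O(A|E)/LR.
Posterior odds = 0.604/(1−0.604) = 1.5253. LR = 0.86/0.36 = 2.3889.
Prior odds = 1.5253/2.3889 = 0.6385, so P(A) = 0.6385/(1+0.6385) ≈ 0.39.

P(A) = 0.39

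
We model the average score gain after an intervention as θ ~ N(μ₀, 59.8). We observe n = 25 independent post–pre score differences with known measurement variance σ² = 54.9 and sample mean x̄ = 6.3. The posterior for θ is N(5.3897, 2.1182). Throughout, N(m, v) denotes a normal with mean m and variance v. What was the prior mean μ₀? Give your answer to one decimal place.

The posterior mean is a precision-weighted average: μ_n = (τ₀μ₀ + τ_data·x̄)/(τ₀+τ_data), with τ₀=1/σ₀² and τ_data=n/σ².
Here τ₀ = 1/59.8 = 0.016722 and τ_data = 25/54.9 = 0.455373, so τ_n = 0.472095.
Rearranging for μ₀: μ₀ = (μ_n·τ_n − τ_data·x̄)/τ₀ = (5.3897·0.472095 − 0.455373·6.3) / 0.016722 = -0.324399/0.016722 ≈ -19.4.

μ₀ = -19.4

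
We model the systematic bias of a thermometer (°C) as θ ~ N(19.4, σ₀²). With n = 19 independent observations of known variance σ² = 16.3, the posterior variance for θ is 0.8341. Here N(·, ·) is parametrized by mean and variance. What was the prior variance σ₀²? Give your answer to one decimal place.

σ₀² = 30.1

For the Normal–Normal model with known σ², precisions add: τ_n = τ₀ + n/σ².
So 1/σ₀² = 1/0.8341 − 19/16.3 = 1.198897 − 1.165644 = 0.033253.
Hence σ₀² = 1/0.033253 ≈ 30.1.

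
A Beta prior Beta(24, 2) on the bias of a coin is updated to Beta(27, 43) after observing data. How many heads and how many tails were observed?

3 heads and 41 tails

Under Beta–binomial conjugacy the posterior parameters are (a+s, b+f).
So s = 27 − 24 = 3 and f = 43 − 2 = 41.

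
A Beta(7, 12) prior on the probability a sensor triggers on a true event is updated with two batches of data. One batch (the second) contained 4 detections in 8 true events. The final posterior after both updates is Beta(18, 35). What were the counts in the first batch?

7 detections and 19 misses

Because Beta–binomial updating is additive in the counts, the combined data contributed (α_post−α_prior, β_post−β_prior) successes and failures.
Total across both batches: 18−7=11 detections, 35−12=23 misses.
Subtract the second batch: 11−4=7 detections and 23−4=19 misses.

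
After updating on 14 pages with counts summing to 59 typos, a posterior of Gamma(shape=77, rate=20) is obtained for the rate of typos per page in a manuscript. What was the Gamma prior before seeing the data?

Gamma–Poisson conjugacy: posterior shape = α + Σxᵢ, posterior rate = β + n.
So α = 77 − 59 = 18 and β = 20 − 14 = 6.

Gamma(shape=18, rate=6)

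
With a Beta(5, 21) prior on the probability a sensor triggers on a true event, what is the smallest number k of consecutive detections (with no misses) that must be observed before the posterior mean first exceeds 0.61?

After k detections and 0 misses the posterior is Beta(5+k, 21), with mean (5+k)/(5+21+k).
Set (5+k)/(26+k) > 0.61 and solve: k > (0.61·26 − 5)/(1 − 0.61) = 27.846.
The smallest integer exceeding 27.846 is 28, and checking k=28: (33)/(54) = 0.6111 > 0.61.

k = 28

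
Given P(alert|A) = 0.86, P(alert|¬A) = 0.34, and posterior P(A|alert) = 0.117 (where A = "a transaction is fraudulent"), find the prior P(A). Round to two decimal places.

P(A) = 0.05

In odds form, posterior odds = prior odds × likelihood ratio, so prior odds = posterior odds ÷ LR.
Posterior odds = 0.117/(1−0.117) = 0.1325. LR = 0.86/0.34 = 2.5294.
Prior odds = 0.1325/2.5294 = 0.0524, so P(A) = 0.0524/(1+0.0524) ≈ 0.05.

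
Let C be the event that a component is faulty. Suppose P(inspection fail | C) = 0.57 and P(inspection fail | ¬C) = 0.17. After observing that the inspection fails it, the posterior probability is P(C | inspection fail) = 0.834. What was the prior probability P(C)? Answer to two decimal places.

P(C) = 0.60

Bayes' rule in odds form gives O(C|E) = O(C)·[P(E|C)/P(E|¬C)], hence O(C) = O(C|E)/LR.
Posterior odds = 0.834/(1−0.834) = 5.0241. LR = 0.57/0.17 = 3.3529.
Prior odds = 5.0241/3.3529 = 1.4984, so P(C) = 1.4984/(1+1.4984) ≈ 0.60.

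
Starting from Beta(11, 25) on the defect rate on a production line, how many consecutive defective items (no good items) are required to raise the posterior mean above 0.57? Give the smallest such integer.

k = 23

After k defective items and 0 good items the posterior is Beta(11+k, 25), with mean (11+k)/(11+25+k).
Set (11+k)/(36+k) > 0.57 and solve: k > (0.57·36 − 11)/(1 − 0.57) = 22.140.
The smallest integer exceeding 22.140 is 23.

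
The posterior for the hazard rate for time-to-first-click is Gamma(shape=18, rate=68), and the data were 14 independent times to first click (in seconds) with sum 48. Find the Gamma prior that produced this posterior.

Gamma(shape=4, rate=20)

For an exponential likelihood with a Gamma(α, β) prior on the rate, n observations with total T give posterior Gamma(α+n, β+T).
So α = 18 − 14 = 4 and β = 68 − 48 = 20.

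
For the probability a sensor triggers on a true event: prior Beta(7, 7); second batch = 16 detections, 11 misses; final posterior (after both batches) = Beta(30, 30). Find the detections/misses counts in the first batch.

7 detections and 12 misses

Sequential conjugate updates are equivalent to a single update on the pooled data, so total successes = posterior α − prior α and total failures = posterior β − prior β.
Total across both batches: 30−7=23 detections, 30−7=23 misses.
Subtract the second batch: 23−16=7 detections and 23−11=12 misses.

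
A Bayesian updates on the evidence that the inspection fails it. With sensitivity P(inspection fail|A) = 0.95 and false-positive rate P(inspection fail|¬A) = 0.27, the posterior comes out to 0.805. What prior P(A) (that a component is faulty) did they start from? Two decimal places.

P(A) = 0.54

Bayes' rule in odds form gives O(A|E) = O(A)·[P(E|A)/P(E|¬A)], hence O(A) = O(A|E)/LR.
Posterior odds = 0.805/(1−0.805) = 4.1282. LR = 0.95/0.27 = 3.5185.
Prior odds = 4.1282/3.5185 = 1.1733, so P(A) = 1.1733/(1+1.1733) ≈ 0.54.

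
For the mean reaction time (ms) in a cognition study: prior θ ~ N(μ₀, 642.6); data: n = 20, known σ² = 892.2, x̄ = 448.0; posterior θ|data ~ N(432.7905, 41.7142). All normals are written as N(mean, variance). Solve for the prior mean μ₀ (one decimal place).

μ₀ = 213.7

With known observation variance, the Normal–Normal posterior has precision τ_n = τ₀ + n/σ² and mean μ_n = (τ₀μ₀ + (n/σ²)x̄)/τ_n.
Here τ₀ = 1/642.6 = 0.001556 and τ_data = 20/892.2 = 0.022416, so τ_n = 0.023972.
Rearranging for μ₀: μ₀ = (μ_n·τ_n − τ_data·x̄)/τ₀ = (432.7905·0.023972 − 0.022416·448.0) / 0.001556 = 0.332486/0.001556 ≈ 213.7.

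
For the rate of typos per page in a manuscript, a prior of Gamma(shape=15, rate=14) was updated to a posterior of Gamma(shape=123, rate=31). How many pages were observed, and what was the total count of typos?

n = 17 pages with total 108 typos

Gamma–Poisson conjugacy: posterior shape = α + Σxᵢ, posterior rate = β + n.
Matching: Σxᵢ = 123 − 15 = 108 and n = 31 − 14 = 17.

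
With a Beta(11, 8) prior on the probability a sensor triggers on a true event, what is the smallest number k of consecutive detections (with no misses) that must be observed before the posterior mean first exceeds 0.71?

k = 9

After k detections and 0 misses the posterior is Beta(11+k, 8), with mean (11+k)/(11+8+k).
Set (11+k)/(19+k) > 0.71 and solve: k > (0.71·19 − 11)/(1 − 0.71) = 8.586.
The smallest integer exceeding 8.586 is 9.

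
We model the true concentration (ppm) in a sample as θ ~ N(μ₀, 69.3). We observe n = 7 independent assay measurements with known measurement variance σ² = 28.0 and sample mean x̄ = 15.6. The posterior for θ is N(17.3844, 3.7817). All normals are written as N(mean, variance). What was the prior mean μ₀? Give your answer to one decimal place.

μ₀ = 48.3

With known observation variance, the Normal–Normal posterior has precision τ_n = τ₀ + n/σ² and mean μ_n = (τ₀μ₀ + (n/σ²)x̄)/τ_n.
Here τ₀ = 1/69.3 = 0.014430 and τ_data = 7/28.0 = 0.250000, so τ_n = 0.264430.
Rearranging for μ₀: μ₀ = (μ_n·τ_n − τ_data·x̄)/τ₀ = (17.3844·0.264430 − 0.250000·15.6) / 0.014430 = 0.696957/0.014430 ≈ 48.3.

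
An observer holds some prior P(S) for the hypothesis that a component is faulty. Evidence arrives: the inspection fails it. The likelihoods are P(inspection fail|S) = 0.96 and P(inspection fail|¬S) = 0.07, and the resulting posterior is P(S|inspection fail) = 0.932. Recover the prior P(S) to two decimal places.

Bayes' rule in odds form gives O(S|E) = O(S)·[P(E|S)/P(E|¬S)], hence O(S) = O(S|E)/LR.
Posterior odds = 0.932/(1−0.932) = 13.7059. LR = 0.96/0.07 = 13.7143.
Prior odds = 13.7059/13.7143 = 0.9994, so P(S) = 0.9994/(1+0.9994) ≈ 0.50.

P(S) = 0.50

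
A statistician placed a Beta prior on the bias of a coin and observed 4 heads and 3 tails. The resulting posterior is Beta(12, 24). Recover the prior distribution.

Beta(8, 21)

A Beta(a, b) prior with s successes and f failures in binomial data gives a Beta(a+s, b+f) posterior.
So a = 12 − 4 = 8 and b = 24 − 3 = 21.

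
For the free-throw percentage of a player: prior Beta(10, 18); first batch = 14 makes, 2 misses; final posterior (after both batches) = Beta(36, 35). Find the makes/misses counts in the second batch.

12 makes and 15 misses

Sequential conjugate updates are equivalent to a single update on the pooled data, so total successes = posterior α − prior α and total failures = posterior β − prior β.
Total across both batches: 36−10=26 makes, 35−18=17 misses.
Subtract the first batch: 26−14=12 makes and 17−2=15 misses.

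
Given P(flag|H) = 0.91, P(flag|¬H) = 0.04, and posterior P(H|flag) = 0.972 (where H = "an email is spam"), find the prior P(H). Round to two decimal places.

P(H) = 0.60

Bayes' rule in odds form gives O(H|E) = O(H)·[P(E|H)/P(E|¬H)], hence O(H) = O(H|E)/LR.
Posterior odds = 0.972/(1−0.972) = 34.7143. LR = 0.91/0.04 = 22.7500.
Prior odds = 34.7143/22.7500 = 1.5259, so P(H) = 1.5259/(1+1.5259) ≈ 0.60.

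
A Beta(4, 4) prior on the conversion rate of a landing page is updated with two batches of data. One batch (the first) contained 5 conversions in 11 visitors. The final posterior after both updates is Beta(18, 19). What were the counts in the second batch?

Because Beta–binomial updating is additive in the counts, the combined data contributed (α_post−α_prior, β_post−β_prior) successes and failures.
Total across both batches: 18−4=14 conversions, 19−4=15 bounces.
Subtract the first batch: 14−5=9 conversions and 15−6=9 bounces.

9 conversions and 9 bounces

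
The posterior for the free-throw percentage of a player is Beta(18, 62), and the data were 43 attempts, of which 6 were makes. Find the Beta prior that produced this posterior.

Beta(12, 25)

Beta is conjugate to the binomial likelihood: posterior = Beta(α+s, β+f).
So α = 18 − 6 = 12 and β = 62 − 37 = 25.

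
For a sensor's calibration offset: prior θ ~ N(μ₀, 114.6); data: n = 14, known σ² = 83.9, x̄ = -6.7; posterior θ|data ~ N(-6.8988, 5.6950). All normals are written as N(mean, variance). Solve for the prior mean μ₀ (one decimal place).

With known observation variance, the Normal–Normal posterior has precision τ_n = τ₀ + n/σ² and mean μ_n = (τ₀μ₀ + (n/σ²)x̄)/τ_n.
Here τ₀ = 1/114.6 = 0.008726 and τ_data = 14/83.9 = 0.166865, so τ_n = 0.175591.
Rearranging for μ₀: μ₀ = (μ_n·τ_n − τ_data·x̄)/τ₀ = (-6.8988·0.175591 − 0.166865·-6.7) / 0.008726 = -0.093372/0.008726 ≈ -10.7.

μ₀ = -10.7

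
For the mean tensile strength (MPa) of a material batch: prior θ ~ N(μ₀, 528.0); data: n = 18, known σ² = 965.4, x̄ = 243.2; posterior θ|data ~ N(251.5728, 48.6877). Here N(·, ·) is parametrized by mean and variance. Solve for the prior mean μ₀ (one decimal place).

The posterior mean is a precision-weighted average: μ_n = (τ₀μ₀ + τ_data·x̄)/(τ₀+τ_data), with τ₀=1/σ₀² and τ_data=n/σ².
Here τ₀ = 1/528.0 = 0.001894 and τ_data = 18/965.4 = 0.018645, so τ_n = 0.020539.
Rearranging for μ₀: μ₀ = (μ_n·τ_n − τ_data·x̄)/τ₀ = (251.5728·0.020539 − 0.018645·243.2) / 0.001894 = 0.632590/0.001894 ≈ 334.0.

μ₀ = 334.0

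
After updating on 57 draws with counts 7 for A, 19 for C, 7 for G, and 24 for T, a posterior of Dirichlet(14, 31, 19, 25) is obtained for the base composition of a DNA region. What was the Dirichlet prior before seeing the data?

Dirichlet(7, 12, 12, 1)

For a Dirichlet(α) prior with multinomial counts c, the posterior is Dirichlet(α + c) componentwise.
Subtract each count from the matching posterior parameter: 14−7=7, 31−19=12, 19−7=12, 25−24=1.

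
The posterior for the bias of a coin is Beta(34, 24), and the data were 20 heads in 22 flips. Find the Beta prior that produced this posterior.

Beta(14, 22)

Beta is conjugate to the binomial likelihood: posterior = Beta(α+s, β+f).
Subtract the data counts: 34−20=14, 24−2=22.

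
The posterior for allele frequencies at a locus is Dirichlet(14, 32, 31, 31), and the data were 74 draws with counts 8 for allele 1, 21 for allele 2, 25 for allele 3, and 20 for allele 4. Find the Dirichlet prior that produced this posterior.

For a Dirichlet(α) prior with multinomial counts c, the posterior is Dirichlet(α + c) componentwise.
Subtract each count from the matching posterior parameter: 14−8=6, 32−21=11, 31−25=6, 31−20=11.

Dirichlet(6, 11, 6, 11)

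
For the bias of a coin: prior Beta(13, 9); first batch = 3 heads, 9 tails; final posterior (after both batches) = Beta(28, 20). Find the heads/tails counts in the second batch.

12 heads and 2 tails

Because Beta–binomial updating is additive in the counts, the combined data contributed (α_post−α_prior, β_post−β_prior) successes and failures.
Total across both batches: 28−13=15 heads, 20−9=11 tails.
Subtract the first batch: 15−3=12 heads and 11−9=2 tails.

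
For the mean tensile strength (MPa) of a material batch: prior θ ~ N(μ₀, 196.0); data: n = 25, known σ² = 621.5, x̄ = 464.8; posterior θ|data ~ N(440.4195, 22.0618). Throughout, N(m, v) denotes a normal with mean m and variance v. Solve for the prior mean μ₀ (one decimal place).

The posterior mean is a precision-weighted average: μ_n = (τ₀μ₀ + τ_data·x̄)/(τ₀+τ_data), with τ₀=1/σ₀² and τ_data=n/σ².
Here τ₀ = 1/196.0 = 0.005102 and τ_data = 25/621.5 = 0.040225, so τ_n = 0.045327.
Rearranging for μ₀: μ₀ = (μ_n·τ_n − τ_data·x̄)/τ₀ = (440.4195·0.045327 − 0.040225·464.8) / 0.005102 = 1.266315/0.005102 ≈ 248.2.

μ₀ = 248.2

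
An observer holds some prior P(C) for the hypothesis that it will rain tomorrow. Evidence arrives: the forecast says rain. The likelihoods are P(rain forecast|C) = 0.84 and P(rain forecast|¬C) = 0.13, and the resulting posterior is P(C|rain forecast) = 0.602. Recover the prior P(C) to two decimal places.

In odds form, posterior odds = prior odds × likelihood ratio, so prior odds = posterior odds ÷ LR.
Posterior odds = 0.602/(1−0.602) = 1.5126. LR = 0.84/0.13 = 6.4615.
Prior odds = 1.5126/6.4615 = 0.2341, so P(C) = 0.2341/(1+0.2341) ≈ 0.19.

P(C) = 0.19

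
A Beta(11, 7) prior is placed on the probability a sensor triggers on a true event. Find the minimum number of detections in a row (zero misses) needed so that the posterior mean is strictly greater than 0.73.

After k detections and 0 misses the posterior is Beta(11+k, 7), with mean (11+k)/(11+7+k).
Set (11+k)/(18+k) > 0.73 and solve: k > (0.73·18 − 11)/(1 − 0.73) = 7.926.
The smallest integer exceeding 7.926 is 8.

k = 8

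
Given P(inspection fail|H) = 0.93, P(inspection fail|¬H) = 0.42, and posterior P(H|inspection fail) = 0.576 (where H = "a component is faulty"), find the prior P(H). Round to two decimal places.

Bayes' rule in odds form gives O(H|E) = O(H)·[P(E|H)/P(E|¬H)], hence O(H) = O(H|E)/LR.
Posterior odds = 0.576/(1−0.576) = 1.3585. LR = 0.93/0.42 = 2.2143.
Prior odds = 1.3585/2.2143 = 0.6135, so P(H) = 0.6135/(1+0.6135) ≈ 0.38.

P(H) = 0.38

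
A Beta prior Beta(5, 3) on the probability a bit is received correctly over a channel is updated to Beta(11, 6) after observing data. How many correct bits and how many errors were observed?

Under Beta–binomial conjugacy the posterior parameters are (a+s, b+f).
Match parameters: s=11−5=6, f=6−3=3.

6 correct bits and 3 errors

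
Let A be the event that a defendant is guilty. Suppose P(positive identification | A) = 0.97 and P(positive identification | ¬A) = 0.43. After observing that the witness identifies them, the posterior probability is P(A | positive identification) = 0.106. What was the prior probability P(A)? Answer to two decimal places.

Bayes' rule in odds form gives O(A|E) = O(A)·[P(E|A)/P(E|¬A)], hence O(A) = O(A|E)/LR.
Posterior odds = 0.106/(1−0.106) = 0.1186. LR = 0.97/0.43 = 2.2558.
Prior odds = 0.1186/2.2558 = 0.0526, so P(A) = 0.0526/(1+0.0526) ≈ 0.05.

P(A) = 0.05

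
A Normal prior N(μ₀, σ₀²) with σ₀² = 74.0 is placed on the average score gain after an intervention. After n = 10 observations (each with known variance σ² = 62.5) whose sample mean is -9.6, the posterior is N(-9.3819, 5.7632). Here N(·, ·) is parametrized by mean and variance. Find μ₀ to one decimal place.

The posterior mean is a precision-weighted average: μ_n = (τ₀μ₀ + τ_data·x̄)/(τ₀+τ_data), with τ₀=1/σ₀² and τ_data=n/σ².
Here τ₀ = 1/74.0 = 0.013514 and τ_data = 10/62.5 = 0.160000, so τ_n = 0.173514.
Rearranging for μ₀: μ₀ = (μ_n·τ_n − τ_data·x̄)/τ₀ = (-9.3819·0.173514 − 0.160000·-9.6) / 0.013514 = -0.091891/0.013514 ≈ -6.8.

μ₀ = -6.8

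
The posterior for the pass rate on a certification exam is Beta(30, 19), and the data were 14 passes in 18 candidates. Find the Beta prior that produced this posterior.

Beta(16, 15)

A Beta(α, β) prior with s successes and f failures in binomial data gives a Beta(α+s, β+f) posterior.
So α = 30 − 14 = 16 and β = 19 − 4 = 15.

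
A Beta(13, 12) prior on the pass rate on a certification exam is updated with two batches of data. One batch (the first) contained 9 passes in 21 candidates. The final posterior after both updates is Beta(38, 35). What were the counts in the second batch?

Because Beta–binomial updating is additive in the counts, the combined data contributed (α_post−α_prior, β_post−β_prior) successes and failures.
Total across both batches: 38−13=25 passes, 35−12=23 failures.
Subtract the first batch: 25−9=16 passes and 23−12=11 failures.

16 passes and 11 failures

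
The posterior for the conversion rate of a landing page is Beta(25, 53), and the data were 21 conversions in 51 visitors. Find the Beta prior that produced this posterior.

Under Beta–binomial conjugacy the posterior parameters are (α+s, β+f).
So α = 25 − 21 = 4 and β = 53 − 30 = 23.

Beta(4, 23)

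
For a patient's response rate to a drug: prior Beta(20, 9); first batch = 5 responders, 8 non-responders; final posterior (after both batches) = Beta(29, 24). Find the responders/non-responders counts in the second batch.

4 responders and 7 non-responders

Sequential conjugate updates are equivalent to a single update on the pooled data, so total successes = posterior α − prior α and total failures = posterior β − prior β.
Total across both batches: 29−20=9 responders, 24−9=15 non-responders.
Subtract the first batch: 9−5=4 responders and 15−8=7 non-responders.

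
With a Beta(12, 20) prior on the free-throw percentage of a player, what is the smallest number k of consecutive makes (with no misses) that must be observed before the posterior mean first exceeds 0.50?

k = 9

After k makes and 0 misses the posterior is Beta(12+k, 20), with mean (12+k)/(12+20+k).
Set (12+k)/(32+k) > 0.50 and solve: k > (0.50·32 − 12)/(1 − 0.50) = 8.000.
The smallest integer exceeding 8.000 is 9.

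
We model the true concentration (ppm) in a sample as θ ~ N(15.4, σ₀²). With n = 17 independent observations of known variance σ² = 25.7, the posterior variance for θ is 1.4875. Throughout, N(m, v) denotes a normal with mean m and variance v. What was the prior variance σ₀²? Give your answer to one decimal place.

Posterior precision equals prior precision plus data precision: 1/σ_n² = 1/σ₀² + n/σ².
So 1/σ₀² = 1/1.4875 − 17/25.7 = 0.672269 − 0.661479 = 0.010790.
Hence σ₀² = 1/0.010790 ≈ 92.7.

σ₀² = 92.7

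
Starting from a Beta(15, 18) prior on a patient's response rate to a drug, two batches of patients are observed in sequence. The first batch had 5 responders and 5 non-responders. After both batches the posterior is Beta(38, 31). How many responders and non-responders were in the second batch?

18 responders and 8 non-responders

Sequential conjugate updates are equivalent to a single update on the pooled data, so total successes = posterior α − prior α and total failures = posterior β − prior β.
Total across both batches: 38−15=23 responders, 31−18=13 non-responders.
Subtract the first batch: 23−5=18 responders and 13−5=8 non-responders.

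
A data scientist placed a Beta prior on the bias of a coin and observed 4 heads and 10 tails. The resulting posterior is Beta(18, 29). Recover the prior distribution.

Beta is conjugate to the binomial likelihood: posterior = Beta(α+s, β+f).
So α = 18 − 4 = 14 and β = 29 − 10 = 19.

Beta(14, 19)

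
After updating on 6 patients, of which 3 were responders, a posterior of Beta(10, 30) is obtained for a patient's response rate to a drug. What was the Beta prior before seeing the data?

Beta(7, 27)

A Beta(a, b) prior with s successes and f failures in binomial data gives a Beta(a+s, b+f) posterior.
Subtract the data counts: 10−3=7, 30−3=27.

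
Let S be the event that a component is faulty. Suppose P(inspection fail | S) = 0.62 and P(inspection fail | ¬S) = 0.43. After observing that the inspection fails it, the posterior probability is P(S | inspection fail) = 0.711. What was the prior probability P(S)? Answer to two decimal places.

P(S) = 0.63

In odds form, posterior odds = prior odds × likelihood ratio, so prior odds = posterior odds ÷ LR.
Posterior odds = 0.711/(1−0.711) = 2.4602. LR = 0.62/0.43 = 1.4419.
Prior odds = 2.4602/1.4419 = 1.7062, so P(S) = 1.7062/(1+1.7062) ≈ 0.63.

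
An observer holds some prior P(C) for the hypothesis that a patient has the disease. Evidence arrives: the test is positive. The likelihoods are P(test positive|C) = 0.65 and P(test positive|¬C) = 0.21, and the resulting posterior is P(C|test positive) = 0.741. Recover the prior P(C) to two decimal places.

P(C) = 0.48

In odds form, posterior odds = prior odds × likelihood ratio, so prior odds = posterior odds ÷ LR.
Posterior odds = 0.741/(1−0.741) = 2.8610. LR = 0.65/0.21 = 3.0952.
Prior odds = 2.8610/3.0952 = 0.9243, so P(C) = 0.9243/(1+0.9243) ≈ 0.48.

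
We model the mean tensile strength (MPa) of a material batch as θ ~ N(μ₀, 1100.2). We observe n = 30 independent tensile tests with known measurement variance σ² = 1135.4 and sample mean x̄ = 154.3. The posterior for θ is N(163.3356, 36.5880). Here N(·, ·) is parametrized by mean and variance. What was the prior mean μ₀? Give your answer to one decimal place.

The posterior mean is a precision-weighted average: μ_n = (τ₀μ₀ + τ_data·x̄)/(τ₀+τ_data), with τ₀=1/σ₀² and τ_data=n/σ².
Here τ₀ = 1/1100.2 = 0.000909 and τ_data = 30/1135.4 = 0.026422, so τ_n = 0.027331.
Rearranging for μ₀: μ₀ = (μ_n·τ_n − τ_data·x̄)/τ₀ = (163.3356·0.027331 − 0.026422·154.3) / 0.000909 = 0.387211/0.000909 ≈ 426.0.

μ₀ = 426.0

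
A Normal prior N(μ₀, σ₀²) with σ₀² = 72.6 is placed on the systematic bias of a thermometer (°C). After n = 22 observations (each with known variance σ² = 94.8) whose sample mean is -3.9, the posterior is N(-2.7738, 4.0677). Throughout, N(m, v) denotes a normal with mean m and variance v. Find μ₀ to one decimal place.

μ₀ = 16.2

With known observation variance, the Normal–Normal posterior has precision τ_n = τ₀ + n/σ² and mean μ_n = (τ₀μ₀ + (n/σ²)x̄)/τ_n.
Here τ₀ = 1/72.6 = 0.013774 and τ_data = 22/94.8 = 0.232068, so τ_n = 0.245842.
Rearranging for μ₀: μ₀ = (μ_n·τ_n − τ_data·x̄)/τ₀ = (-2.7738·0.245842 − 0.232068·-3.9) / 0.013774 = 0.223149/0.013774 ≈ 16.2.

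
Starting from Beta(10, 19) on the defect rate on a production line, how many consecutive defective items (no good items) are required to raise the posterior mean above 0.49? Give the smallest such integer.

After k defective items and 0 good items the posterior is Beta(10+k, 19), with mean (10+k)/(10+19+k).
Set (10+k)/(29+k) > 0.49 and solve: k > (0.49·29 − 10)/(1 − 0.49) = 8.255.
The smallest integer exceeding 8.255 is 9, and checking k=9: (19)/(38) = 0.5000 > 0.49.

k = 9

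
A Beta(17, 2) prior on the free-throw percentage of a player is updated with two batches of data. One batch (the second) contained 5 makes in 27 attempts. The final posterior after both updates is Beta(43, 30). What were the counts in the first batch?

21 makes and 6 misses

Sequential conjugate updates are equivalent to a single update on the pooled data, so total successes = posterior α − prior α and total failures = posterior β − prior β.
Total across both batches: 43−17=26 makes, 30−2=28 misses.
Subtract the second batch: 26−5=21 makes and 28−22=6 misses.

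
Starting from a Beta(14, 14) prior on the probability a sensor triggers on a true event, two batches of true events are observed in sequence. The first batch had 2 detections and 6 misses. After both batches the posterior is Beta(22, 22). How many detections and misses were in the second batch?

6 detections and 2 misses

Because Beta–binomial updating is additive in the counts, the combined data contributed (α_post−α_prior, β_post−β_prior) successes and failures.
Total across both batches: 22−14=8 detections, 22−14=8 misses.
Subtract the first batch: 8−2=6 detections and 8−6=2 misses.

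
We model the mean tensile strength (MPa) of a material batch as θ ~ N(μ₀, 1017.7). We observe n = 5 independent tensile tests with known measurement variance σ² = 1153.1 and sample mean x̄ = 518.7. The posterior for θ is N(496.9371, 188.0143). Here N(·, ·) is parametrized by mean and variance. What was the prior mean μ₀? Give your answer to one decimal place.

μ₀ = 400.9

With known observation variance, the Normal–Normal posterior has precision τ_n = τ₀ + n/σ² and mean μ_n = (τ₀μ₀ + (n/σ²)x̄)/τ_n.
Here τ₀ = 1/1017.7 = 0.000983 and τ_data = 5/1153.1 = 0.004336, so τ_n = 0.005319.
Rearranging for μ₀: μ₀ = (μ_n·τ_n − τ_data·x̄)/τ₀ = (496.9371·0.005319 − 0.004336·518.7) / 0.000983 = 0.394125/0.000983 ≈ 400.9.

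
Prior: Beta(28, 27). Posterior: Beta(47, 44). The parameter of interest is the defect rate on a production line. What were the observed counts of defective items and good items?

19 defective items and 17 good items

Beta is conjugate to the binomial likelihood: posterior = Beta(α+s, β+f).
Match parameters: s=47−28=19, f=44−27=17.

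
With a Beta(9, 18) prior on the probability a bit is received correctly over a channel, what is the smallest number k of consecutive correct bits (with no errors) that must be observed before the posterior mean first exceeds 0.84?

k = 86

After k correct bits and 0 errors the posterior is Beta(9+k, 18), with mean (9+k)/(9+18+k).
Set (9+k)/(27+k) > 0.84 and solve: k > (0.84·27 − 9)/(1 − 0.84) = 85.500.
The smallest integer exceeding 85.500 is 86, and checking k=86: (95)/(113) = 0.8407 > 0.84.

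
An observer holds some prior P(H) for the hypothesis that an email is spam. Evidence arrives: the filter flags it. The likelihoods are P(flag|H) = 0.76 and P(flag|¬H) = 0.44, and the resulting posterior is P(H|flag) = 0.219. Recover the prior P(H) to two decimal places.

In odds form, posterior odds = prior odds × likelihood ratio, so prior odds = posterior odds ÷ LR.
Posterior odds = 0.219/(1−0.219) = 0.2804. LR = 0.76/0.44 = 1.7273.
Prior odds = 0.2804/1.7273 = 0.1623, so P(H) = 0.1623/(1+0.1623) ≈ 0.14.

P(H) = 0.14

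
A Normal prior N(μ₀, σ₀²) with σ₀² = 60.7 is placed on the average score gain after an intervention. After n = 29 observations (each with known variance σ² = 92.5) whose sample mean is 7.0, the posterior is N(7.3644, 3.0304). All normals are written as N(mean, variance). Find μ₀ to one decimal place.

The posterior mean is a precision-weighted average: μ_n = (τ₀μ₀ + τ_data·x̄)/(τ₀+τ_data), with τ₀=1/σ₀² and τ_data=n/σ².
Here τ₀ = 1/60.7 = 0.016474 and τ_data = 29/92.5 = 0.313514, so τ_n = 0.329988.
Rearranging for μ₀: μ₀ = (μ_n·τ_n − τ_data·x̄)/τ₀ = (7.3644·0.329988 − 0.313514·7.0) / 0.016474 = 0.235566/0.016474 ≈ 14.3.

μ₀ = 14.3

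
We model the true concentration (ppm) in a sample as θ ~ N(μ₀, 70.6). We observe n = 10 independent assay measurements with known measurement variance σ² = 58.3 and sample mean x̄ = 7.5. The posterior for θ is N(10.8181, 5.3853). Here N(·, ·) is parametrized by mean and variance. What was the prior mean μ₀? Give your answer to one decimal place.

μ₀ = 51.0

With known observation variance, the Normal–Normal posterior has precision τ_n = τ₀ + n/σ² and mean μ_n = (τ₀μ₀ + (n/σ²)x̄)/τ_n.
Here τ₀ = 1/70.6 = 0.014164 and τ_data = 10/58.3 = 0.171527, so τ_n = 0.185691.
Rearranging for μ₀: μ₀ = (μ_n·τ_n − τ_data·x̄)/τ₀ = (10.8181·0.185691 − 0.171527·7.5) / 0.014164 = 0.722371/0.014164 ≈ 51.0.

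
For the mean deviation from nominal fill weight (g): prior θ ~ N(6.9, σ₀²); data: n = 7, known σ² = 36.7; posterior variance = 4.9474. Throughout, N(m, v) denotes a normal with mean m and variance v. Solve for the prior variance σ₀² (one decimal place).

σ₀² = 87.8

Posterior precision equals prior precision plus data precision: 1/σ_n² = 1/σ₀² + n/σ².
So 1/σ₀² = 1/4.9474 − 7/36.7 = 0.202126 − 0.190736 = 0.011390.
Hence σ₀² = 1/0.011390 ≈ 87.8.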